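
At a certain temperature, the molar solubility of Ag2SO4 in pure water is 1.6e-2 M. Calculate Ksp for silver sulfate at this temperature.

Ag2SO4(s) ⇌ 2 Ag^+ + SO4^2-
If s mol/L of Ag2SO4 dissolves, [Ag^+] = 2s and [SO4^2-] = s.
Ksp = [Ag^+]^2[SO4^2-]
So Ksp = (2s)^2 × s = 4s^3
With s = 1.6 × 10^-2: Ksp = 1.6 × 10^-5

Ksp = 1.6e-5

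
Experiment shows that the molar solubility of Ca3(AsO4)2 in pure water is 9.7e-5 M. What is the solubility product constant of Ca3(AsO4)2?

Ksp = 9.3e-19

Ca3(AsO4)2(s) <=> 3 Ca^2+ + 2 AsO4^3-
Let s = molar solubility. Then [Ca^2+] = 3s and [AsO4^3-] = 2s.
Ksp = [Ca^2+]^3[AsO4^3-]^2
So Ksp = (3s)^3 × (2s)^2 = 108s^5
With s = 9.7 × 10^-5: Ksp = 9.3 x 10^-19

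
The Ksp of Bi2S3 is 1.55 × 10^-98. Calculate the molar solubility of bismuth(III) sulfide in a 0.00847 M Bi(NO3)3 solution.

Bi2S3(s) ⇌ 2 Bi^3+ + 3 S^2-
Ksp = [Bi^3+]^2[S^2-]^3
Let s be the molar solubility in this solution. [Bi^3+] = 0.00847 + 2s ≈ 0.00847, [S^2-] = 3s (Ksp is small, so little additional dissolves).
Ksp ≈ (0.00847)^2 × (3s)^3
s = 2.00 × 10^-32 M
Check: 2s = 4.0 × 10^-32 ≪ 0.00847, so the approximation is valid.

s ≈ 2.00 x 10^-32 M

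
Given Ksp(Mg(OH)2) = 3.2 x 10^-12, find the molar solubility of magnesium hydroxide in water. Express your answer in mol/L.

Mg(OH)2(s) ⇌ Mg^2+ + 2 OH^-
Ksp = [Mg^2+][OH^-]^2
Let s = molar solubility. Then [Mg^2+] = s and [OH^-] = 2s.
Substituting: Ksp = s(2s)^2 = 4s^3
s = (3.2 x 10^-12 / 4)^(1/3) = 9.3 x 10^-5 M

9.3e-5 M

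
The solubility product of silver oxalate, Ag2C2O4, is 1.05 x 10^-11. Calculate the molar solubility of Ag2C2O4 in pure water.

s ≈ 1.38 × 10^-4 M

Ag2C2O4(s) ⇌ 2 Ag^+(aq) + C2O4^2-(aq)
Ksp = [Ag^+]^2[C2O4^2-]
With molar solubility s: [Ag^+] = 2s, [C2O4^2-] = s.
So Ksp = (2s)^2 × s = 4s^3
Solving, s = (1.05 x 10^-11/4)^(1/3) = 1.38 x 10^-4 M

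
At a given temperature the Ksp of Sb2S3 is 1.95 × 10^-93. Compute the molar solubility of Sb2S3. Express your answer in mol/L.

s = 1.13 x 10^-19 M

Sb2S3(s) ⇌ 2 Sb^3+ + 3 S^2-
Ksp = [Sb^3+]^2[S^2-]^3
Let s = molar solubility. Then [Sb^3+] = 2s and [S^2-] = 3s.
So Ksp = (2s)^2 × (3s)^3 = 108s^5
s^5 = 1.95 × 10^-93 / 108, so s = 1.13 × 10^-19 M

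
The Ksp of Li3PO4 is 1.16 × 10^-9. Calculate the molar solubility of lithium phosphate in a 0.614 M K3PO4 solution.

s ≈ 4.12 × 10^-4 M

Li3PO4(s) ⇌ 3 Li^+(aq) + PO4^3-(aq)
Ksp = [Li^+]^3[PO4^3-]
Let s be the molar solubility in this solution. [Li^+] = 3s, [PO4^3-] = 0.614 + s ≈ 0.614 (Ksp is small, so little additional dissolves).
Ksp ≈ (3s)^3 × 0.614
s = 4.12 × 10^-4 M
Check: s = 4.1 x 10^-4 ≪ 0.614, so the approximation is valid.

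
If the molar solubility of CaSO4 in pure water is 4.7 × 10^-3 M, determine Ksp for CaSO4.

Ksp ≈ 2.2e-5

CaSO4(s) ⇌ Ca^2+(aq) + SO4^2-(aq)
If s mol/L of CaSO4 dissolves, [Ca^2+] = s and [SO4^2-] = s.
Ksp = [Ca^2+][SO4^2-]
Ksp = s × s = s^2
With s = 4.7 × 10^-3: Ksp = 2.2 × 10^-5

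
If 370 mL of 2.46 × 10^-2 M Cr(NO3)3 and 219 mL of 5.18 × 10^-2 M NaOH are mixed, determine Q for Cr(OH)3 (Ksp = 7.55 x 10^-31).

Q ≈ 1.10e-7

Total volume = 370 + 219 = 589 mL.
[Cr^3+] = 2.46 × 10^-2 × (370/589) = 1.545 × 10^-2 M
[OH^-] = 5.18 × 10^-2 × (219/589) = 1.926 × 10^-2 M
Cr(OH)3(s) ⇌ Cr^3+ + 3 OH^-, so Q = [Cr^3+][OH^-]^3
Q = (1.545 × 10^-2)(1.926 × 10^-2)^3 = 1.10 x 10^-7
Q > Ksp, so Cr(OH)3 will precipitate.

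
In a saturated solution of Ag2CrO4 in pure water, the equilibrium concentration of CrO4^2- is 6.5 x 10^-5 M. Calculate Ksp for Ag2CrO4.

Ag2CrO4(s) ⇌ 2 Ag^+(aq) + CrO4^2-(aq)
Stoichiometry gives [Ag^+] = (2/1)[CrO4^2-] = 1.30 × 10^-4 M.
Ksp = [Ag^+]^2[CrO4^2-]
Ksp = (1.30 × 10^-4)^2 × 6.5 x 10^-5 = 1.1 × 10^-12

1.1 × 10^-12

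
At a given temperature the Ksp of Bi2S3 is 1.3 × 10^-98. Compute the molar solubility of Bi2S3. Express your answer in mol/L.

s = 1.0 × 10^-20 M

Bi2S3(s) ⇌ 2 Bi^3+(aq) + 3 S^2-(aq)
Ksp = [Bi^3+]^2[S^2-]^3
For each mole of Bi2S3 that dissolves: [Bi^3+] = 2s, [S^2-] = 3s.
Ksp = (2s)^2(3s)^3 = 108s^5
s^5 = 1.3 × 10^-98 / 108, so s = 1.0 × 10^-20 M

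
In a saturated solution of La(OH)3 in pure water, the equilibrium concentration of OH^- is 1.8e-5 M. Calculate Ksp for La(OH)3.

3.5 x 10^-20

La(OH)3(s) ⇌ La^3+(aq) + 3 OH^-(aq)
Stoichiometry gives [La^3+] = (1/3)[OH^-] = 6.00 × 10^-6 M.
Ksp = [La^3+][OH^-]^3
Ksp = 6.00 × 10^-6 × (1.8 × 10^-5)^3 = 3.5 x 10^-20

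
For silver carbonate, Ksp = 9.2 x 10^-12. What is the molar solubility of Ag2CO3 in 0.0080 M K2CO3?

Ag2CO3(s) ⇌ 2 Ag^+(aq) + CO3^2-(aq)
Ksp = [Ag^+]^2[CO3^2-]
Let s be the molar solubility in this solution. [Ag^+] = 2s, [CO3^2-] = 0.0080 + s ≈ 0.0080 (since CO3^2- from K2CO3 dominates).
Ksp ≈ (2s)^2 × 0.0080
s = 1.7 x 10^-5 M
Check: s = 1.7 × 10^-5 ≪ 0.0080, so the approximation is valid.

s = 1.7 × 10^-5 M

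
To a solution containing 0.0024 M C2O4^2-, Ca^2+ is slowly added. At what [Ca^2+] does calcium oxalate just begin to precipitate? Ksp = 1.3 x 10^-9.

CaC2O4(s) ⇌ Ca^2+(aq) + C2O4^2-(aq)
Ksp = [Ca^2+][C2O4^2-]
Precipitation begins when Q = Ksp. With [C2O4^2-] = 0.0024 M:
1.3 x 10^-9 = (0.0024) × [Ca^2+]
[Ca^2+] = (1.3 x 10^-9 / 2.4 x 10^-3) = 5.4 × 10^-7 M

[Ca^2+] ≈ 5.4 x 10^-7 M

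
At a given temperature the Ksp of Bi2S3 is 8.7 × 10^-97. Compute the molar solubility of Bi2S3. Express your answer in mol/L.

Bi2S3(s) ⇌ 2 Bi^3+(aq) + 3 S^2-(aq)
Ksp = [Bi^3+]^2[S^2-]^3
Let s = molar solubility. Then [Bi^3+] = 2s and [S^2-] = 3s.
So Ksp = (2s)^2 × (3s)^3 = 108s^5
Solving, s = (8.7 × 10^-97/108)^(1/5) = 2.4 × 10^-20 M

s = 2.4e-20 M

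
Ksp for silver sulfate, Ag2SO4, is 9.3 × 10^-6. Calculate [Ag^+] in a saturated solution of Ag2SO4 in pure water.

[Ag^+] = 0.026 M

Ag2SO4(s) ⇌ 2 Ag^+ + SO4^2-
Ksp = [Ag^+]^2[SO4^2-]
If s mol/L of Ag2SO4 dissolves, [Ag^+] = 2s and [SO4^2-] = s.
Ksp = (2s)^2s = 4s^3
s = (9.3 × 10^-6 / 4)^(1/3) = 1.32 × 10^-2 M
[Ag^+] = 2s = 2.6 × 10^-2 M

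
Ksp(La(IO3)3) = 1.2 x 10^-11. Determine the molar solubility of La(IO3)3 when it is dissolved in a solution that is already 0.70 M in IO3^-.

s ≈ 3.5e-11 M

La(IO3)3(s) <=> La^3+(aq) + 3 IO3^-(aq)
Ksp = [La^3+][IO3^-]^3
If s mol/L dissolves here, [La^3+] = s, [IO3^-] = 0.70 + 3s ≈ 0.70 (common-ion effect: IO3^- is already 0.70 M).
Ksp ≈ s × (0.70)^3
s = 3.5 × 10^-11 M
Check: 3s = 1.0 x 10^-10 ≪ 0.70, so the approximation is valid.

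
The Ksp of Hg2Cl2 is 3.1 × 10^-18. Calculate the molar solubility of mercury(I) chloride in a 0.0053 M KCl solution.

Hg2Cl2(s) <=> Hg2^2+(aq) + 2 Cl^-(aq)
Ksp = [Hg2^2+][Cl^-]^2
If s mol/L dissolves here, [Hg2^2+] = s, [Cl^-] = 0.0053 + 2s ≈ 0.0053 (Ksp is small, so little additional dissolves).
Ksp ≈ s × (0.0053)^2
s = 1.1 × 10^-13 M
Check: 2s = 2.2 × 10^-13 ≪ 0.0053, so the approximation is valid.

s = 1.1 × 10^-13 M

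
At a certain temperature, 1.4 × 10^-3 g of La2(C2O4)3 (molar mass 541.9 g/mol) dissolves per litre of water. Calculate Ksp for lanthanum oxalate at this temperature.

1.2 × 10^-26

Molar solubility s = (1.4 × 10^-3 g/L) / (541.9 g/mol) = 2.58 × 10^-6 M.
La2(C2O4)3(s) ⇌ 2 La^3+(aq) + 3 C2O4^2-(aq)
If s mol/L of La2(C2O4)3 dissolves, [La^3+] = 2s and [C2O4^2-] = 3s.
Ksp = [La^3+]^2[C2O4^2-]^3
Ksp = (2s)^2(3s)^3 = 108s^5
With s = 2.58 × 10^-6: Ksp = 1.2 × 10^-26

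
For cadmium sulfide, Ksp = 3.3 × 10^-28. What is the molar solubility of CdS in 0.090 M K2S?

CdS(s) ⇌ Cd^2+ + S^2-
Ksp = [Cd^2+][S^2-]
Let s = moles of CdS that dissolve per litre. [Cd^2+] = s, [S^2-] = 0.090 + s ≈ 0.090 (common-ion effect: S^2- is already 0.090 M).
Ksp ≈ s × 0.090
s = 3.7 × 10^-27 M
Check: s = 3.7 × 10^-27 ≪ 0.090, so the approximation is valid.

3.7 x 10^-27 M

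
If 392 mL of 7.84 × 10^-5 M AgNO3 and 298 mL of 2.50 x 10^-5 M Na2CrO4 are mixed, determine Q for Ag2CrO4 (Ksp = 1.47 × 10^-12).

Total volume = 392 + 298 = 690 mL.
[Ag^+] = 7.84 x 10^-5 × (392/690) = 4.454 × 10^-5 M
[CrO4^2-] = 2.50 × 10^-5 × (298/690) = 1.080 × 10^-5 M
Ag2CrO4(s) ⇌ 2 Ag^+(aq) + CrO4^2-(aq), so Q = [Ag^+]^2[CrO4^2-]
Q = (4.454 x 10^-5)^2(1.080 x 10^-5) = 2.14 × 10^-14
Q < Ksp, so no precipitate of Ag2CrO4 forms.

Q ≈ 2.14 × 10^-14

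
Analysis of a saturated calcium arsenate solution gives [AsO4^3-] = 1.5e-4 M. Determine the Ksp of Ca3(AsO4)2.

Ca3(AsO4)2(s) ⇌ 3 Ca^2+ + 2 AsO4^3-
Stoichiometry gives [Ca^2+] = (3/2)[AsO4^3-] = 2.25 x 10^-4 M.
Ksp = [Ca^2+]^3[AsO4^3-]^2
Ksp = (2.25 x 10^-4)^3 × (1.5 × 10^-4)^2 = 2.6 × 10^-19

Ksp ≈ 2.6 × 10^-19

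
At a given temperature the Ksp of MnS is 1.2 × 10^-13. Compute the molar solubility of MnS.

3.5e-7 M

MnS(s) ⇌ Mn^2+ + S^2-
Ksp = [Mn^2+][S^2-]
With molar solubility s: [Mn^2+] = s, [S^2-] = s.
Ksp = (s)(s) = s^2
s = √(1.2 × 10^-13) = 3.5 x 10^-7 M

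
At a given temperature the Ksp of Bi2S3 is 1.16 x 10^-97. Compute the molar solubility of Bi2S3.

1.61 × 10^-20 M

Bi2S3(s) <=> 2 Bi^3+(aq) + 3 S^2-(aq)
Ksp = [Bi^3+]^2[S^2-]^3
For each mole of Bi2S3 that dissolves: [Bi^3+] = 2s, [S^2-] = 3s.
Substituting: Ksp = (2s)^2(3s)^3 = 108s^5
s = (1.16 x 10^-97 / 108)^(1/5) = 1.61 × 10^-20 M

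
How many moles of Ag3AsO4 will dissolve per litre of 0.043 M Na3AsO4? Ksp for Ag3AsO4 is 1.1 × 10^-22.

s = 4.6 x 10^-8 M

Ag3AsO4(s) ⇌ 3 Ag^+(aq) + AsO4^3-(aq)
Ksp = [Ag^+]^3[AsO4^3-]
Let s be the molar solubility in this solution. [Ag^+] = 3s, [AsO4^3-] = 0.043 + s ≈ 0.043 (common-ion effect: AsO4^3- is already 0.043 M).
Ksp ≈ (3s)^3 × 0.043
s = 4.6 × 10^-8 M
Check: s = 4.6 × 10^-8 ≪ 0.043, so the approximation is valid.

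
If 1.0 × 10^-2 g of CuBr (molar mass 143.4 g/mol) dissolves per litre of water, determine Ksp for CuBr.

Molar solubility s = (1.0 × 10^-2 g/L) / (143.4 g/mol) = 6.97 × 10^-5 M.
CuBr(s) ⇌ Cu^+(aq) + Br^-(aq)
Let s = molar solubility. Then [Cu^+] = s and [Br^-] = s.
Ksp = [Cu^+][Br^-]
Ksp = (s)(s) = s^2
With s = 6.97 × 10^-5: Ksp = 4.9 × 10^-9

Ksp ≈ 4.9 × 10^-9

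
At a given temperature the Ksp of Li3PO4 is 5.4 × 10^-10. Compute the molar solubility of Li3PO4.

Li3PO4(s) <=> 3 Li^+ + PO4^3-
Ksp = [Li^+]^3[PO4^3-]
If s mol/L of Li3PO4 dissolves, [Li^+] = 3s and [PO4^3-] = s.
Substituting: Ksp = (3s)^3s = 27s^4
s^4 = 5.4 × 10^-10 / 27, so s = 2.1 × 10^-3 M

s = 2.1 x 10^-3 M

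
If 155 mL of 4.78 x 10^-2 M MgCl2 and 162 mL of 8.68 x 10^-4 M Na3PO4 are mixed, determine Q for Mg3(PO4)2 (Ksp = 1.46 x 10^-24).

Total volume = 155 + 162 = 317 mL.
[Mg^2+] = 4.78 × 10^-2 × (155/317) = 2.337 × 10^-2 M
[PO4^3-] = 8.68 x 10^-4 × (162/317) = 4.436 × 10^-4 M
Mg3(PO4)2(s) <=> 3 Mg^2+(aq) + 2 PO4^3-(aq), so Q = [Mg^2+]^3[PO4^3-]^2
Q = (2.337 x 10^-2)^3(4.436 x 10^-4)^2 = 2.51 × 10^-12
Q > Ksp, so Mg3(PO4)2 will precipitate.

2.51e-12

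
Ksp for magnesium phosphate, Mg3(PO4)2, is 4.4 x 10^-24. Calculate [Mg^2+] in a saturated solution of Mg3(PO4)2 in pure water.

Mg3(PO4)2(s) ⇌ 3 Mg^2+(aq) + 2 PO4^3-(aq)
Ksp = [Mg^2+]^3[PO4^3-]^2
Let s = molar solubility. Then [Mg^2+] = 3s and [PO4^3-] = 2s.
So Ksp = (3s)^3 × (2s)^2 = 108s^5
Solving, s = (4.4 x 10^-24/108)^(1/5) = 8.36 x 10^-6 M
[Mg^2+] = 3s = 2.5 x 10^-5 M

[Mg^2+] = 2.5 × 10^-5 M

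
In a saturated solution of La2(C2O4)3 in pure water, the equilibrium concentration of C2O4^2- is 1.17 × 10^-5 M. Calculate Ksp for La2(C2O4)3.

Ksp = 9.74e-26

La2(C2O4)3(s) ⇌ 2 La^3+(aq) + 3 C2O4^2-(aq)
Stoichiometry gives [La^3+] = (2/3)[C2O4^2-] = 7.800 x 10^-6 M.
Ksp = [La^3+]^2[C2O4^2-]^3
Ksp = (7.800 × 10^-6)^2 × (1.17 × 10^-5)^3 = 9.74 × 10^-26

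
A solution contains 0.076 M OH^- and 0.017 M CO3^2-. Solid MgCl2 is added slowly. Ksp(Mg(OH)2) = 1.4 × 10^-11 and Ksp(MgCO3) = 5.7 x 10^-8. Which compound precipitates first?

Mg(OH)2

Each salt begins to precipitate when Q = Ksp, i.e. when [Mg^2+] reaches its threshold.
For Mg(OH)2: 1.4 × 10^-11 = (0.076)^2 × [Mg^2+]  ⇒  [Mg^2+] = 2.4 x 10^-9 M.
For MgCO3: 5.7 x 10^-8 = 0.017 × [Mg^2+]  ⇒  [Mg^2+] = 3.4 x 10^-6 M.
The salt with the lower threshold [Mg^2+] precipitates first: Mg(OH)2.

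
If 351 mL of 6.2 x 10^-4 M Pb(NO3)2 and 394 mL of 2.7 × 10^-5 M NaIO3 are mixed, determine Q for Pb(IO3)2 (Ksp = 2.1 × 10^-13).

Total volume = 351 + 394 = 745 mL.
[Pb^2+] = 6.2 × 10^-4 × (351/745) = 2.92 x 10^-4 M
[IO3^-] = 2.7 × 10^-5 × (394/745) = 1.43 x 10^-5 M
Pb(IO3)2(s) <=> Pb^2+ + 2 IO3^-, so Q = [Pb^2+][IO3^-]^2
Q = (2.92 × 10^-4)(1.43 x 10^-5)^2 = 6.0 x 10^-14
Q < Ksp, so no precipitate of Pb(IO3)2 forms.

Q = 6.0 × 10^-14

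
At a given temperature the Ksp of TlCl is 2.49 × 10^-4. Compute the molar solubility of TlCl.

s = 0.0158 M

TlCl(s) ⇌ Tl^+(aq) + Cl^-(aq)
Ksp = [Tl^+][Cl^-]
With molar solubility s: [Tl^+] = s, [Cl^-] = s.
Ksp = s^2
s = √(2.49 × 10^-4) = 1.58 × 10^-2 M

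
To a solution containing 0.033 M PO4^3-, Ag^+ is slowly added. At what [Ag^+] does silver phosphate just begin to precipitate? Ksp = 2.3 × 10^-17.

[Ag^+] ≈ 8.9 × 10^-6 M

Ag3PO4(s) ⇌ 3 Ag^+ + PO4^3-
Ksp = [Ag^+]^3[PO4^3-]
Precipitation begins when Q = Ksp. With [PO4^3-] = 0.033 M:
2.3 × 10^-17 = (0.033) × [Ag^+]^3
[Ag^+] = (2.3 × 10^-17 / 3.3 × 10^-2)^(1/3) = 8.9 x 10^-6 M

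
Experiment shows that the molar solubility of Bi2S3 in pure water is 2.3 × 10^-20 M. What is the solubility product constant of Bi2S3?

Ksp ≈ 7.0 × 10^-97

Bi2S3(s) <=> 2 Bi^3+ + 3 S^2-
Let s = molar solubility. Then [Bi^3+] = 2s and [S^2-] = 3s.
Ksp = [Bi^3+]^2[S^2-]^3
So Ksp = (2s)^2 × (3s)^3 = 108s^5
Ksp = 108 × (2.3 x 10^-20)^5 = 7.0 × 10^-97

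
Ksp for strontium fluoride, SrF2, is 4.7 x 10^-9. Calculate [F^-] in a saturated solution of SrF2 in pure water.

SrF2(s) <=> Sr^2+ + 2 F^-
Ksp = [Sr^2+][F^-]^2
Let s = molar solubility. Then [Sr^2+] = s and [F^-] = 2s.
Ksp = s(2s)^2 = 4s^3
s = (4.7 x 10^-9 / 4)^(1/3) = 1.06 x 10^-3 M
[F^-] = 2s = 2.1 × 10^-3 M

[F^-] ≈ 2.1e-3 M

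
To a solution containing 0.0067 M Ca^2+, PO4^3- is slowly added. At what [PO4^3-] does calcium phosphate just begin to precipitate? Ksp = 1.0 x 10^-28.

Ca3(PO4)2(s) <=> 3 Ca^2+(aq) + 2 PO4^3-(aq)
Ksp = [Ca^2+]^3[PO4^3-]^2
Precipitation begins when Q = Ksp. With [Ca^2+] = 0.0067 M:
1.0 x 10^-28 = (0.0067)^3 × [PO4^3-]^2
[PO4^3-] = (1.0 x 10^-28 / 3.01 x 10^-7)^(1/2) = 1.8 × 10^-11 M

1.8e-11 M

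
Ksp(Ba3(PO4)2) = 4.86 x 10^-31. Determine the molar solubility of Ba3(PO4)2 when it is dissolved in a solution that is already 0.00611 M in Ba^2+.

Ba3(PO4)2(s) ⇌ 3 Ba^2+ + 2 PO4^3-
Ksp = [Ba^2+]^3[PO4^3-]^2
Let s be the molar solubility in this solution. [Ba^2+] = 0.00611 + 3s ≈ 0.00611, [PO4^3-] = 2s (since the Ba^2+ already present dominates).
Ksp ≈ (0.00611)^3 × (2s)^2
s = 7.30 × 10^-13 M
Check: 3s = 2.2 × 10^-12 ≪ 0.00611, so the approximation is valid.

s = 7.30e-13 M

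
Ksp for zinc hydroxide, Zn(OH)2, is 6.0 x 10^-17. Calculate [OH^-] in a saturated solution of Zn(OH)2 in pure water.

[OH^-] ≈ 4.9 × 10^-6 M

Zn(OH)2(s) <=> Zn^2+ + 2 OH^-
Ksp = [Zn^2+][OH^-]^2
With molar solubility s: [Zn^2+] = s, [OH^-] = 2s.
So Ksp = s × (2s)^2 = 4s^3
Solving, s = (6.0 x 10^-17/4)^(1/3) = 2.47 x 10^-6 M
[OH^-] = 2s = 4.9 × 10^-6 M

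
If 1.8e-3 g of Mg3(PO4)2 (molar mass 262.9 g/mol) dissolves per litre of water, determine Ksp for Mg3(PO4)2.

Ksp = 1.6e-24

Molar solubility s = (1.8 × 10^-3 g/L) / (262.9 g/mol) = 6.85 x 10^-6 M.
Mg3(PO4)2(s) ⇌ 3 Mg^2+(aq) + 2 PO4^3-(aq)
With molar solubility s: [Mg^2+] = 3s, [PO4^3-] = 2s.
Ksp = [Mg^2+]^3[PO4^3-]^2
Ksp = (3s)^3(2s)^2 = 108s^5
Ksp = 108 × (6.85 × 10^-6)^5 = 1.6 × 10^-24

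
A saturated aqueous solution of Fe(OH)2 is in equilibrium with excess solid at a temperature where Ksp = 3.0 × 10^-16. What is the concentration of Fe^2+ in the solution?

Fe(OH)2(s) ⇌ Fe^2+ + 2 OH^-
Ksp = [Fe^2+][OH^-]^2
If s mol/L of Fe(OH)2 dissolves, [Fe^2+] = s and [OH^-] = 2s.
Ksp = s(2s)^2 = 4s^3
s = (3.0 × 10^-16 / 4)^(1/3) = 4.22 × 10^-6 M
[Fe^2+] = s = 4.2 × 10^-6 M

[Fe^2+] ≈ 4.2e-6 M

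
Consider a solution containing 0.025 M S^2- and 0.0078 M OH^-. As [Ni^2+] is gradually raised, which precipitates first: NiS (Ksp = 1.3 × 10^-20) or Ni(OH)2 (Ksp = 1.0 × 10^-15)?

NiS

Each salt begins to precipitate when Q = Ksp, i.e. when [Ni^2+] reaches its threshold.
For NiS: 1.3 × 10^-20 = 0.025 × [Ni^2+]  ⇒  [Ni^2+] = 5.2 x 10^-19 M.
For Ni(OH)2: 1.0 × 10^-15 = (0.0078)^2 × [Ni^2+]  ⇒  [Ni^2+] = 1.6 x 10^-11 M.
The salt with the lower threshold [Ni^2+] precipitates first: NiS.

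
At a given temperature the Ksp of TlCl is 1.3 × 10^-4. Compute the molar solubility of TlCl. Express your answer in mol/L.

TlCl(s) <=> Tl^+(aq) + Cl^-(aq)
Ksp = [Tl^+][Cl^-]
For each mole of TlCl that dissolves: [Tl^+] = s, [Cl^-] = s.
Ksp = s^2
s = (1.3 × 10^-4)^(1/2) = 1.1 × 10^-2 M

s = 0.011 M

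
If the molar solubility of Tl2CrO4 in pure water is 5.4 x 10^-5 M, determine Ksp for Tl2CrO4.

Tl2CrO4(s) <=> 2 Tl^+(aq) + CrO4^2-(aq)
Let s = molar solubility. Then [Tl^+] = 2s and [CrO4^2-] = s.
Ksp = [Tl^+]^2[CrO4^2-]
Substituting: Ksp = (2s)^2s = 4s^3
With s = 5.4 × 10^-5: Ksp = 6.3 x 10^-13

Ksp ≈ 6.3e-13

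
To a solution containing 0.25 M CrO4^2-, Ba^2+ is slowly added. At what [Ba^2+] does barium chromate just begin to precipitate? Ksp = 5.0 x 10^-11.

BaCrO4(s) <=> Ba^2+(aq) + CrO4^2-(aq)
Ksp = [Ba^2+][CrO4^2-]
Precipitation begins when Q = Ksp. With [CrO4^2-] = 0.25 M:
5.0 x 10^-11 = (0.25) × [Ba^2+]
[Ba^2+] = (5.0 x 10^-11 / 2.5 × 10^-1) = 2.0 x 10^-10 M

[Ba^2+] = 2.0e-10 M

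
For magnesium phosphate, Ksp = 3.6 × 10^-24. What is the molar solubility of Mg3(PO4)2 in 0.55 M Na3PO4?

s ≈ 7.6 x 10^-9 M

Mg3(PO4)2(s) ⇌ 3 Mg^2+ + 2 PO4^3-
Ksp = [Mg^2+]^3[PO4^3-]^2
If s mol/L dissolves here, [Mg^2+] = 3s, [PO4^3-] = 0.55 + 2s ≈ 0.55 (Ksp is small, so little additional dissolves).
Ksp ≈ (3s)^3 × (0.55)^2
s = 7.6 × 10^-9 M
Check: 2s = 1.5 × 10^-8 ≪ 0.55, so the approximation is valid.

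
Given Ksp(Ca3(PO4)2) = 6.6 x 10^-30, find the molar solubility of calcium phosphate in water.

Ca3(PO4)2(s) ⇌ 3 Ca^2+(aq) + 2 PO4^3-(aq)
Ksp = [Ca^2+]^3[PO4^3-]^2
With molar solubility s: [Ca^2+] = 3s, [PO4^3-] = 2s.
Substituting: Ksp = (3s)^3(2s)^2 = 108s^5
s^5 = 6.6 x 10^-30 / 108, so s = 5.7 × 10^-7 M

5.7e-7 M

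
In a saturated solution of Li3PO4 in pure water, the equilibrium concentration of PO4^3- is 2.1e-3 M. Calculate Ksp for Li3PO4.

5.3 × 10^-10

Li3PO4(s) <=> 3 Li^+(aq) + PO4^3-(aq)
Stoichiometry gives [Li^+] = (3/1)[PO4^3-] = 6.30 x 10^-3 M.
Ksp = [Li^+]^3[PO4^3-]
Ksp = (6.30 x 10^-3)^3 × 2.1 × 10^-3 = 5.3 × 10^-10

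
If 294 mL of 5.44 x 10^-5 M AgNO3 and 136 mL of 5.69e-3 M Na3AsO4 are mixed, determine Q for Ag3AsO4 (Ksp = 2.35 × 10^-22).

Q ≈ 9.26e-17

Total volume = 294 + 136 = 430 mL.
[Ag^+] = 5.44 × 10^-5 × (294/430) = 3.719 × 10^-5 M
[AsO4^3-] = 5.69 × 10^-3 × (136/430) = 1.800 × 10^-3 M
Ag3AsO4(s) ⇌ 3 Ag^+ + AsO4^3-, so Q = [Ag^+]^3[AsO4^3-]
Q = (3.719 × 10^-5)^3(1.800 × 10^-3) = 9.26 × 10^-17
Q > Ksp, so Ag3AsO4 will precipitate.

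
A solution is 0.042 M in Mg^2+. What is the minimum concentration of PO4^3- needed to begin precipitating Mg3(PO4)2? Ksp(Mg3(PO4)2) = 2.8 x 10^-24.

[PO4^3-] ≈ 1.9 × 10^-10 M

Mg3(PO4)2(s) ⇌ 3 Mg^2+ + 2 PO4^3-
Ksp = [Mg^2+]^3[PO4^3-]^2
Precipitation begins when Q = Ksp. With [Mg^2+] = 0.042 M:
2.8 x 10^-24 = (0.042)^3 × [PO4^3-]^2
[PO4^3-] = (2.8 x 10^-24 / 7.41 × 10^-5)^(1/2) = 1.9 x 10^-10 M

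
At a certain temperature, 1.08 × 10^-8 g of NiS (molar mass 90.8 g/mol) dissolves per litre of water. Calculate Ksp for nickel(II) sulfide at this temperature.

Molar solubility s = (1.08 × 10^-8 g/L) / (90.8 g/mol) = 1.189 × 10^-10 M.
NiS(s) <=> Ni^2+(aq) + S^2-(aq)
Let s = molar solubility. Then [Ni^2+] = s and [S^2-] = s.
Ksp = [Ni^2+][S^2-]
Ksp = (s)(s) = s^2
With s = 1.189 × 10^-10: Ksp = 1.41 × 10^-20

Ksp ≈ 1.41 × 10^-20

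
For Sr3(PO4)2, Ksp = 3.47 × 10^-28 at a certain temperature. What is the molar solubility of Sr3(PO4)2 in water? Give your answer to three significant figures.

s ≈ 1.26e-6 M

Sr3(PO4)2(s) ⇌ 3 Sr^2+ + 2 PO4^3-
Ksp = [Sr^2+]^3[PO4^3-]^2
If s mol/L of Sr3(PO4)2 dissolves, [Sr^2+] = 3s and [PO4^3-] = 2s.
Substituting: Ksp = (3s)^3(2s)^2 = 108s^5
s^5 = 3.47 × 10^-28 / 108, so s = 1.26 x 10^-6 M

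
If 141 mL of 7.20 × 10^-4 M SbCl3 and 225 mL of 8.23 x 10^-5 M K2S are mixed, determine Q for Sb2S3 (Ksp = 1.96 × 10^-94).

Total volume = 141 + 225 = 366 mL.
[Sb^3+] = 7.20 x 10^-4 × (141/366) = 2.774 × 10^-4 M
[S^2-] = 8.23 × 10^-5 × (225/366) = 5.059 x 10^-5 M
Sb2S3(s) <=> 2 Sb^3+ + 3 S^2-, so Q = [Sb^3+]^2[S^2-]^3
Q = (2.774 × 10^-4)^2(5.059 × 10^-5)^3 = 9.96 x 10^-21
Q > Ksp, so Sb2S3 will precipitate.

Q = 9.96 × 10^-21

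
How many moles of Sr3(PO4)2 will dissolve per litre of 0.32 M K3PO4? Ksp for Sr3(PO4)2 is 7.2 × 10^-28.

s ≈ 6.4e-10 M

Sr3(PO4)2(s) <=> 3 Sr^2+ + 2 PO4^3-
Ksp = [Sr^2+]^3[PO4^3-]^2
Let s = moles of Sr3(PO4)2 that dissolve per litre. [Sr^2+] = 3s, [PO4^3-] = 0.32 + 2s ≈ 0.32 (Ksp is small, so little additional dissolves).
Ksp ≈ (3s)^3 × (0.32)^2
s = 6.4 x 10^-10 M
Check: 2s = 1.3 × 10^-9 ≪ 0.32, so the approximation is valid.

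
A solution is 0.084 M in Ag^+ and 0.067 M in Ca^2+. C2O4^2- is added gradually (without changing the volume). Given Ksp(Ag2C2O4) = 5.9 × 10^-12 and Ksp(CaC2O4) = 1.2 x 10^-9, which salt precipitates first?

Ag2C2O4

Each salt begins to precipitate when Q = Ksp, i.e. when [C2O4^2-] reaches its threshold.
For Ag2C2O4: 5.9 × 10^-12 = (0.084)^2 × [C2O4^2-]  ⇒  [C2O4^2-] = 8.4 × 10^-10 M.
For CaC2O4: 1.2 x 10^-9 = 0.067 × [C2O4^2-]  ⇒  [C2O4^2-] = 1.8 × 10^-8 M.
The salt with the lower threshold [C2O4^2-] precipitates first: Ag2C2O4.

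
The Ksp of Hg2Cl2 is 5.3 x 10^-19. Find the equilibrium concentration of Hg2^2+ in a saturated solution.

[Hg2^2+] = 5.1 × 10^-7 M

Hg2Cl2(s) <=> Hg2^2+(aq) + 2 Cl^-(aq)
Ksp = [Hg2^2+][Cl^-]^2
For each mole of Hg2Cl2 that dissolves: [Hg2^2+] = s, [Cl^-] = 2s.
So Ksp = s × (2s)^2 = 4s^3
s^3 = 5.3 x 10^-19 / 4, so s = 5.10 x 10^-7 M
[Hg2^2+] = s = 5.1 × 10^-7 M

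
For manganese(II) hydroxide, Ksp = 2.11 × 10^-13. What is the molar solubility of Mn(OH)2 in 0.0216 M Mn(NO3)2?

s = 1.56e-6 M

Mn(OH)2(s) ⇌ Mn^2+ + 2 OH^-
Ksp = [Mn^2+][OH^-]^2
Let s be the molar solubility in this solution. [Mn^2+] = 0.0216 + s ≈ 0.0216, [OH^-] = 2s (since Mn^2+ from Mn(NO3)2 dominates).
Ksp ≈ 0.0216 × (2s)^2
s = 1.56 × 10^-6 M
Check: s = 1.6 × 10^-6 ≪ 0.0216, so the approximation is valid.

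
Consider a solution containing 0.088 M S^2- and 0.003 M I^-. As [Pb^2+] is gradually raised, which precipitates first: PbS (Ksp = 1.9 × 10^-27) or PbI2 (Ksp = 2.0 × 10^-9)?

PbS

Each salt begins to precipitate when Q = Ksp, i.e. when [Pb^2+] reaches its threshold.
For PbS: 1.9 × 10^-27 = 0.088 × [Pb^2+]  ⇒  [Pb^2+] = 2.2 × 10^-26 M.
For PbI2: 2.0 × 10^-9 = (0.003)^2 × [Pb^2+]  ⇒  [Pb^2+] = 2.2 × 10^-4 M.
The salt with the lower threshold [Pb^2+] precipitates first: PbS.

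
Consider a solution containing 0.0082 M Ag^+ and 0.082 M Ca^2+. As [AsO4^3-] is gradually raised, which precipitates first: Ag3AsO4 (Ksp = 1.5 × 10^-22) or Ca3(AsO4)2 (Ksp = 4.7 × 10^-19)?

Ag3AsO4

Precipitation of each salt starts when its ion product equals its Ksp.
For Ag3AsO4: 1.5 × 10^-22 = (0.0082)^3 × [AsO4^3-]  ⇒  [AsO4^3-] = 2.7 x 10^-16 M.
For Ca3(AsO4)2: 4.7 × 10^-19 = (0.082)^3 × [AsO4^3-]^2  ⇒  [AsO4^3-] = 2.9 x 10^-8 M.
The salt with the lower threshold [AsO4^3-] precipitates first: Ag3AsO4.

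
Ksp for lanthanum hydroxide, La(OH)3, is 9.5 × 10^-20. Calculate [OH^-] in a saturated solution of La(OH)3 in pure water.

2.3 x 10^-5 M

La(OH)3(s) ⇌ La^3+ + 3 OH^-
Ksp = [La^3+][OH^-]^3
For each mole of La(OH)3 that dissolves: [La^3+] = s, [OH^-] = 3s.
Ksp = s(3s)^3 = 27s^4
s^4 = 9.5 × 10^-20 / 27, so s = 7.70 × 10^-6 M
[OH^-] = 3s = 2.3 × 10^-5 M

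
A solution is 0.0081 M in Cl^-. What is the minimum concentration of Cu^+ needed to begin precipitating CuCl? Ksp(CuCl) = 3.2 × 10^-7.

4.0 × 10^-5 M

CuCl(s) ⇌ Cu^+ + Cl^-
Ksp = [Cu^+][Cl^-]
Precipitation begins when Q = Ksp. With [Cl^-] = 0.0081 M:
3.2 × 10^-7 = (0.0081) × [Cu^+]
[Cu^+] = (3.2 × 10^-7 / 8.1 x 10^-3) = 4.0 × 10^-5 M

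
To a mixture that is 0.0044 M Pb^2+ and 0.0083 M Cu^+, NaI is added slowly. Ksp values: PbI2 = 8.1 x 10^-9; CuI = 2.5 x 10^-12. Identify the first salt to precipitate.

CuI

Each salt begins to precipitate when Q = Ksp, i.e. when [I^-] reaches its threshold.
For PbI2: 8.1 x 10^-9 = 0.0044 × [I^-]^2  ⇒  [I^-] = 1.4 × 10^-3 M.
For CuI: 2.5 x 10^-12 = 0.0083 × [I^-]  ⇒  [I^-] = 3.0 x 10^-10 M.
The salt with the lower threshold [I^-] precipitates first: CuI.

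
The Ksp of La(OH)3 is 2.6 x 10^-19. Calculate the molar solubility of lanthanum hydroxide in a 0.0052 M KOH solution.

La(OH)3(s) ⇌ La^3+ + 3 OH^-
Ksp = [La^3+][OH^-]^3
If s mol/L dissolves here, [La^3+] = s, [OH^-] = 0.0052 + 3s ≈ 0.0052 (since OH^- from KOH dominates).
Ksp ≈ s × (0.0052)^3
s = 1.8 × 10^-12 M
Check: 3s = 5.5 × 10^-12 ≪ 0.0052, so the approximation is valid.

s ≈ 1.8e-12 M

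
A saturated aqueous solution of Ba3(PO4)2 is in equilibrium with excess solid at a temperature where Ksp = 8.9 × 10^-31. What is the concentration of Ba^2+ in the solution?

Ba3(PO4)2(s) ⇌ 3 Ba^2+(aq) + 2 PO4^3-(aq)
Ksp = [Ba^2+]^3[PO4^3-]^2
With molar solubility s: [Ba^2+] = 3s, [PO4^3-] = 2s.
Substituting: Ksp = (3s)^3(2s)^2 = 108s^5
s = (8.9 × 10^-31 / 108)^(1/5) = 3.83 × 10^-7 M
[Ba^2+] = 3s = 1.1 x 10^-6 M

1.1 x 10^-6 M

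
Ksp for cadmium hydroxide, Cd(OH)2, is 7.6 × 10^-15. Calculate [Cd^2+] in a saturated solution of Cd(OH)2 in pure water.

[Cd^2+] ≈ 1.2 × 10^-5 M

Cd(OH)2(s) <=> Cd^2+(aq) + 2 OH^-(aq)
Ksp = [Cd^2+][OH^-]^2
For each mole of Cd(OH)2 that dissolves: [Cd^2+] = s, [OH^-] = 2s.
Substituting: Ksp = s(2s)^2 = 4s^3
Solving, s = (7.6 × 10^-15/4)^(1/3) = 1.24 × 10^-5 M
[Cd^2+] = s = 1.2 x 10^-5 M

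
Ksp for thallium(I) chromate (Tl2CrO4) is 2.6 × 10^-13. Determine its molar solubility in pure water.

s ≈ 4.0 × 10^-5 M

Tl2CrO4(s) <=> 2 Tl^+ + CrO4^2-
Ksp = [Tl^+]^2[CrO4^2-]
For each mole of Tl2CrO4 that dissolves: [Tl^+] = 2s, [CrO4^2-] = s.
Substituting: Ksp = (2s)^2s = 4s^3
s^3 = 2.6 × 10^-13 / 4, so s = 4.0 x 10^-5 M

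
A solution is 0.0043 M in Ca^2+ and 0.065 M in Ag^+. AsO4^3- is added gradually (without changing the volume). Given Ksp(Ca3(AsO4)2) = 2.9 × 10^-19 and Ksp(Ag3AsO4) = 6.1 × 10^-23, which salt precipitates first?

Precipitation of each salt starts when its ion product equals its Ksp.
For Ca3(AsO4)2: 2.9 × 10^-19 = (0.0043)^3 × [AsO4^3-]^2  ⇒  [AsO4^3-] = 1.9 × 10^-6 M.
For Ag3AsO4: 6.1 × 10^-23 = (0.065)^3 × [AsO4^3-]  ⇒  [AsO4^3-] = 2.2 x 10^-19 M.
The salt with the lower threshold [AsO4^3-] precipitates first: Ag3AsO4.

Ag3AsO4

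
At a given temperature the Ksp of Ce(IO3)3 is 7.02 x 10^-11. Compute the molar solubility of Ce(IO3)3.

Ce(IO3)3(s) <=> Ce^3+(aq) + 3 IO3^-(aq)
Ksp = [Ce^3+][IO3^-]^3
With molar solubility s: [Ce^3+] = s, [IO3^-] = 3s.
Ksp = s(3s)^3 = 27s^4
s = (7.02 x 10^-11 / 27)^(1/4) = 1.27 x 10^-3 M

s = 1.27e-3 M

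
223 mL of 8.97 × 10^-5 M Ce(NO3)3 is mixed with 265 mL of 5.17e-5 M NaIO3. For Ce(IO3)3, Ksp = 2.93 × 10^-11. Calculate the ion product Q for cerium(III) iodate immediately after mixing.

Q ≈ 9.07 x 10^-19

Total volume = 223 + 265 = 488 mL.
[Ce^3+] = 8.97 × 10^-5 × (223/488) = 4.099 x 10^-5 M
[IO3^-] = 5.17 × 10^-5 × (265/488) = 2.807 x 10^-5 M
Ce(IO3)3(s) <=> Ce^3+ + 3 IO3^-, so Q = [Ce^3+][IO3^-]^3
Q = (4.099 × 10^-5)(2.807 × 10^-5)^3 = 9.07 × 10^-19
Q < Ksp, so no precipitate of Ce(IO3)3 forms.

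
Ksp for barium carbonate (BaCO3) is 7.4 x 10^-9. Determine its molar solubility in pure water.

8.6 x 10^-5 M

BaCO3(s) ⇌ Ba^2+(aq) + CO3^2-(aq)
Ksp = [Ba^2+][CO3^2-]
With molar solubility s: [Ba^2+] = s, [CO3^2-] = s.
Ksp = s^2
s = (7.4 x 10^-9)^(1/2) = 8.6 x 10^-5 M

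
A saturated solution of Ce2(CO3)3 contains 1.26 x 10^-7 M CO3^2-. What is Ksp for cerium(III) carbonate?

Ce2(CO3)3(s) <=> 2 Ce^3+ + 3 CO3^2-
Stoichiometry gives [Ce^3+] = (2/3)[CO3^2-] = 8.400 × 10^-8 M.
Ksp = [Ce^3+]^2[CO3^2-]^3
Ksp = (8.400 x 10^-8)^2 × (1.26 × 10^-7)^3 = 1.41 × 10^-35

Ksp = 1.41 × 10^-35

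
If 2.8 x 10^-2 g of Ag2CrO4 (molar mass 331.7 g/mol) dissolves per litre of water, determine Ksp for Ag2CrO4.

Ksp = 2.4 × 10^-12

Molar solubility s = (2.8 × 10^-2 g/L) / (331.7 g/mol) = 8.44 x 10^-5 M.
Ag2CrO4(s) <=> 2 Ag^+(aq) + CrO4^2-(aq)
If s mol/L of Ag2CrO4 dissolves, [Ag^+] = 2s and [CrO4^2-] = s.
Ksp = [Ag^+]^2[CrO4^2-]
So Ksp = (2s)^2 × s = 4s^3
With s = 8.44 x 10^-5: Ksp = 2.4 × 10^-12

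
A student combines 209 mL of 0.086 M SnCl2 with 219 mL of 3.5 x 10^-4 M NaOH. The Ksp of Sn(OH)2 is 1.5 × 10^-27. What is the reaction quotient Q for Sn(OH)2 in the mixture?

Total volume = 209 + 219 = 428 mL.
[Sn^2+] = 8.6 × 10^-2 × (209/428) = 4.20 × 10^-2 M
[OH^-] = 3.5 x 10^-4 × (219/428) = 1.79 × 10^-4 M
Sn(OH)2(s) ⇌ Sn^2+ + 2 OH^-, so Q = [Sn^2+][OH^-]^2
Q = (4.20 × 10^-2)(1.79 × 10^-4)^2 = 1.3 × 10^-9
Q > Ksp, so Sn(OH)2 will precipitate.

Q = 1.3 × 10^-9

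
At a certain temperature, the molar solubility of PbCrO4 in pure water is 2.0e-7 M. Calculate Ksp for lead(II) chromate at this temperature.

Ksp = 4.0 x 10^-14

PbCrO4(s) <=> Pb^2+ + CrO4^2-
Let s = molar solubility. Then [Pb^2+] = s and [CrO4^2-] = s.
Ksp = [Pb^2+][CrO4^2-]
Ksp = s^2
With s = 2.0 x 10^-7: Ksp = 4.0 × 10^-14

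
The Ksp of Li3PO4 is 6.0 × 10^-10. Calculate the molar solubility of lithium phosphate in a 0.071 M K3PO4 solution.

s ≈ 6.8e-4 M

Li3PO4(s) ⇌ 3 Li^+ + PO4^3-
Ksp = [Li^+]^3[PO4^3-]
If s mol/L dissolves here, [Li^+] = 3s, [PO4^3-] = 0.071 + s ≈ 0.071 (Ksp is small, so little additional dissolves).
Ksp ≈ (3s)^3 × 0.071
s = 6.8 × 10^-4 M
Check: s = 6.8 x 10^-4 ≪ 0.071, so the approximation is valid.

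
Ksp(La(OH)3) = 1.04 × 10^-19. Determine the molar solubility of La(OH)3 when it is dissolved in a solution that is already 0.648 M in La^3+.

La(OH)3(s) ⇌ La^3+ + 3 OH^-
Ksp = [La^3+][OH^-]^3
Let s = moles of La(OH)3 that dissolve per litre. [La^3+] = 0.648 + s ≈ 0.648, [OH^-] = 3s (common-ion effect: La^3+ is already 0.648 M).
Ksp ≈ 0.648 × (3s)^3
s = 1.81 × 10^-7 M
Check: s = 1.8 × 10^-7 ≪ 0.648, so the approximation is valid.

s ≈ 1.81 x 10^-7 M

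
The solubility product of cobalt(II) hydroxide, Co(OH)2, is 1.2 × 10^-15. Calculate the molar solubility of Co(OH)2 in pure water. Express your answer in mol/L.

Co(OH)2(s) <=> Co^2+(aq) + 2 OH^-(aq)
Ksp = [Co^2+][OH^-]^2
If s mol/L of Co(OH)2 dissolves, [Co^2+] = s and [OH^-] = 2s.
So Ksp = s × (2s)^2 = 4s^3
s^3 = 1.2 × 10^-15 / 4, so s = 6.7 x 10^-6 M

6.7e-6 M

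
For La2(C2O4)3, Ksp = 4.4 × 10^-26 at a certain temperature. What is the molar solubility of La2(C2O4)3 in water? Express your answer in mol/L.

La2(C2O4)3(s) ⇌ 2 La^3+ + 3 C2O4^2-
Ksp = [La^3+]^2[C2O4^2-]^3
If s mol/L of La2(C2O4)3 dissolves, [La^3+] = 2s and [C2O4^2-] = 3s.
Ksp = (2s)^2(3s)^3 = 108s^5
s = (4.4 × 10^-26 / 108)^(1/5) = 3.3 x 10^-6 M

3.3 × 10^-6 M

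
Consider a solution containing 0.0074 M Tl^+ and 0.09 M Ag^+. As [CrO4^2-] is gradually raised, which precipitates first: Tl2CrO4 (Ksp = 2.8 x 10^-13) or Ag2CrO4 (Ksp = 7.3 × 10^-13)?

Each salt begins to precipitate when Q = Ksp, i.e. when [CrO4^2-] reaches its threshold.
For Tl2CrO4: 2.8 x 10^-13 = (0.0074)^2 × [CrO4^2-]  ⇒  [CrO4^2-] = 5.1 × 10^-9 M.
For Ag2CrO4: 7.3 × 10^-13 = (0.09)^2 × [CrO4^2-]  ⇒  [CrO4^2-] = 9.0 × 10^-11 M.
The salt with the lower threshold [CrO4^2-] precipitates first: Ag2CrO4.

Ag2CrO4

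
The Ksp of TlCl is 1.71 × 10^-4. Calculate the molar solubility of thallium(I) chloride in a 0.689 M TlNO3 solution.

TlCl(s) ⇌ Tl^+ + Cl^-
Ksp = [Tl^+][Cl^-]
Let s be the molar solubility in this solution. [Tl^+] = 0.689 + s ≈ 0.689, [Cl^-] = s (since Tl^+ from TlNO3 dominates).
Ksp ≈ 0.689 × s
s = 2.48 x 10^-4 M
Check: s = 2.5 × 10^-4 ≪ 0.689, so the approximation is valid.

2.48 × 10^-4 M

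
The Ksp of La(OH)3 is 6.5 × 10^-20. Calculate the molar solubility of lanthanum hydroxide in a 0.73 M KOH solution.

La(OH)3(s) ⇌ La^3+(aq) + 3 OH^-(aq)
Ksp = [La^3+][OH^-]^3
Let s be the molar solubility in this solution. [La^3+] = s, [OH^-] = 0.73 + 3s ≈ 0.73 (common-ion effect: OH^- is already 0.73 M).
Ksp ≈ s × (0.73)^3
s = 1.7 × 10^-19 M
Check: 3s = 5.0 × 10^-19 ≪ 0.73, so the approximation is valid.

s = 1.7 × 10^-19 M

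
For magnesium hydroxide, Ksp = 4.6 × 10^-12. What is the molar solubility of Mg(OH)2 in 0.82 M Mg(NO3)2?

s = 1.2 × 10^-6 M

Mg(OH)2(s) <=> Mg^2+ + 2 OH^-
Ksp = [Mg^2+][OH^-]^2
If s mol/L dissolves here, [Mg^2+] = 0.82 + s ≈ 0.82, [OH^-] = 2s (common-ion effect: Mg^2+ is already 0.82 M).
Ksp ≈ 0.82 × (2s)^2
s = 1.2 × 10^-6 M
Check: s = 1.2 x 10^-6 ≪ 0.82, so the approximation is valid.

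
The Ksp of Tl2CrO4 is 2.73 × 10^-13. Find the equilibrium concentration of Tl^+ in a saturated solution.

Tl2CrO4(s) ⇌ 2 Tl^+(aq) + CrO4^2-(aq)
Ksp = [Tl^+]^2[CrO4^2-]
With molar solubility s: [Tl^+] = 2s, [CrO4^2-] = s.
So Ksp = (2s)^2 × s = 4s^3
Solving, s = (2.73 × 10^-13/4)^(1/3) = 4.087 × 10^-5 M
[Tl^+] = 2s = 8.17 × 10^-5 M

[Tl^+] ≈ 8.17 × 10^-5 M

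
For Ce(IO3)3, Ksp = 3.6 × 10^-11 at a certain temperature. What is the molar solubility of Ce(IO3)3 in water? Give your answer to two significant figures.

Ce(IO3)3(s) <=> Ce^3+ + 3 IO3^-
Ksp = [Ce^3+][IO3^-]^3
For each mole of Ce(IO3)3 that dissolves: [Ce^3+] = s, [IO3^-] = 3s.
So Ksp = s × (3s)^3 = 27s^4
s^4 = 3.6 × 10^-11 / 27, so s = 1.1 × 10^-3 M

1.1 × 10^-3 M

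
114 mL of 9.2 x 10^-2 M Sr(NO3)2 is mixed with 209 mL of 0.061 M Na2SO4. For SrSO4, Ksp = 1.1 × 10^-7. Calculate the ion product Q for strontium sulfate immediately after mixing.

1.3e-3

Total volume = 114 + 209 = 323 mL.
[Sr^2+] = 9.2 x 10^-2 × (114/323) = 3.25 x 10^-2 M
[SO4^2-] = 6.1 × 10^-2 × (209/323) = 3.95 × 10^-2 M
SrSO4(s) <=> Sr^2+ + SO4^2-, so Q = [Sr^2+][SO4^2-]
Q = (3.25 × 10^-2)(3.95 x 10^-2) = 1.3 x 10^-3
Q > Ksp, so SrSO4 will precipitate.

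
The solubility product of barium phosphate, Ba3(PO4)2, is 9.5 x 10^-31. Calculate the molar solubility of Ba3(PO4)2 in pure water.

3.9e-7 M

Ba3(PO4)2(s) ⇌ 3 Ba^2+(aq) + 2 PO4^3-(aq)
Ksp = [Ba^2+]^3[PO4^3-]^2
Let s = molar solubility. Then [Ba^2+] = 3s and [PO4^3-] = 2s.
Ksp = (3s)^3(2s)^2 = 108s^5
s^5 = 9.5 x 10^-31 / 108, so s = 3.9 × 10^-7 M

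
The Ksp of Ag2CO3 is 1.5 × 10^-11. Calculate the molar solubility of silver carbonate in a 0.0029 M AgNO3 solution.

Ag2CO3(s) ⇌ 2 Ag^+ + CO3^2-
Ksp = [Ag^+]^2[CO3^2-]
If s mol/L dissolves here, [Ag^+] = 0.0029 + 2s ≈ 0.0029, [CO3^2-] = s (common-ion effect: Ag^+ is already 0.0029 M).
Ksp ≈ (0.0029)^2 × s
s = 1.8 × 10^-6 M
Check: 2s = 3.6 × 10^-6 ≪ 0.0029, so the approximation is valid.

1.8e-6 M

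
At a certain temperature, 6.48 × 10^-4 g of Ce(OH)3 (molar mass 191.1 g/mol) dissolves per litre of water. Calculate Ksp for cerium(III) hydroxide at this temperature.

3.57 × 10^-21

Molar solubility s = (6.48 × 10^-4 g/L) / (191.1 g/mol) = 3.391 × 10^-6 M.
Ce(OH)3(s) ⇌ Ce^3+(aq) + 3 OH^-(aq)
Let s = molar solubility. Then [Ce^3+] = s and [OH^-] = 3s.
Ksp = [Ce^3+][OH^-]^3
Substituting: Ksp = s(3s)^3 = 27s^4
Ksp = 27 × (3.391 x 10^-6)^4 = 3.57 x 10^-21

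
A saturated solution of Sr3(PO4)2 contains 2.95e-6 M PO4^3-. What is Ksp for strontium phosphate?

Sr3(PO4)2(s) <=> 3 Sr^2+(aq) + 2 PO4^3-(aq)
Stoichiometry gives [Sr^2+] = (3/2)[PO4^3-] = 4.425 x 10^-6 M.
Ksp = [Sr^2+]^3[PO4^3-]^2
Ksp = (4.425 x 10^-6)^3 × (2.95 x 10^-6)^2 = 7.54 × 10^-28

7.54 x 10^-28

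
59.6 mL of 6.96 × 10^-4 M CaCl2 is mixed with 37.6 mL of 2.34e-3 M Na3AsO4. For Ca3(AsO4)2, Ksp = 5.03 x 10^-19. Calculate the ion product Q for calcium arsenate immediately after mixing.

Total volume = 59.6 + 37.6 = 97.2 mL.
[Ca^2+] = 6.96 × 10^-4 × (59.6/97.2) = 4.268 × 10^-4 M
[AsO4^3-] = 2.34 x 10^-3 × (37.6/97.2) = 9.052 × 10^-4 M
Ca3(AsO4)2(s) <=> 3 Ca^2+(aq) + 2 AsO4^3-(aq), so Q = [Ca^2+]^3[AsO4^3-]^2
Q = (4.268 × 10^-4)^3(9.052 x 10^-4)^2 = 6.37 × 10^-17
Q > Ksp, so Ca3(AsO4)2 will precipitate.

Q = 6.37e-17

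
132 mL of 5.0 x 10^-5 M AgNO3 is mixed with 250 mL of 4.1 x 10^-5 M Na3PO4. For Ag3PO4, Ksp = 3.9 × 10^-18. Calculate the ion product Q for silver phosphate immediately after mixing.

Q ≈ 1.4e-19

Total volume = 132 + 250 = 382 mL.
[Ag^+] = 5.0 x 10^-5 × (132/382) = 1.73 x 10^-5 M
[PO4^3-] = 4.1 × 10^-5 × (250/382) = 2.68 x 10^-5 M
Ag3PO4(s) ⇌ 3 Ag^+ + PO4^3-, so Q = [Ag^+]^3[PO4^3-]
Q = (1.73 × 10^-5)^3(2.68 × 10^-5) = 1.4 × 10^-19
Q < Ksp, so no precipitate of Ag3PO4 forms.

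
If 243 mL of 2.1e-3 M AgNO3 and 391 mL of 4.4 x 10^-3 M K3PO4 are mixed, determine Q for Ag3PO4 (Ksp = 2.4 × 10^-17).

Total volume = 243 + 391 = 634 mL.
[Ag^+] = 2.1 × 10^-3 × (243/634) = 8.05 x 10^-4 M
[PO4^3-] = 4.4 x 10^-3 × (391/634) = 2.71 × 10^-3 M
Ag3PO4(s) ⇌ 3 Ag^+(aq) + PO4^3-(aq), so Q = [Ag^+]^3[PO4^3-]
Q = (8.05 × 10^-4)^3(2.71 x 10^-3) = 1.4 × 10^-12
Q > Ksp, so Ag3PO4 will precipitate.

Q = 1.4 × 10^-12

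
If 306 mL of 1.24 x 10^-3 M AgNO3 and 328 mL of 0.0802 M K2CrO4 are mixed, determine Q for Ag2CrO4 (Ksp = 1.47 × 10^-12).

Total volume = 306 + 328 = 634 mL.
[Ag^+] = 1.24 x 10^-3 × (306/634) = 5.985 × 10^-4 M
[CrO4^2-] = 8.02 × 10^-2 × (328/634) = 4.149 × 10^-2 M
Ag2CrO4(s) <=> 2 Ag^+(aq) + CrO4^2-(aq), so Q = [Ag^+]^2[CrO4^2-]
Q = (5.985 × 10^-4)^2(4.149 × 10^-2) = 1.49 × 10^-8
Q > Ksp, so Ag2CrO4 will precipitate.

Q ≈ 1.49e-8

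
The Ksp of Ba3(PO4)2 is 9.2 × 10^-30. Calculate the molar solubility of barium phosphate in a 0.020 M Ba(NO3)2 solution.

s = 5.4e-13 M

Ba3(PO4)2(s) ⇌ 3 Ba^2+ + 2 PO4^3-
Ksp = [Ba^2+]^3[PO4^3-]^2
Let s be the molar solubility in this solution. [Ba^2+] = 0.020 + 3s ≈ 0.020, [PO4^3-] = 2s (Ksp is small, so little additional dissolves).
Ksp ≈ (0.020)^3 × (2s)^2
s = 5.4 × 10^-13 M
Check: 3s = 1.6 × 10^-12 ≪ 0.020, so the approximation is valid.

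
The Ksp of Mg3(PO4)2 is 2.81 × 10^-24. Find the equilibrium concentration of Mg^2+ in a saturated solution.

[Mg^2+] = 2.29 x 10^-5 M

Mg3(PO4)2(s) <=> 3 Mg^2+ + 2 PO4^3-
Ksp = [Mg^2+]^3[PO4^3-]^2
If s mol/L of Mg3(PO4)2 dissolves, [Mg^2+] = 3s and [PO4^3-] = 2s.
Substituting: Ksp = (3s)^3(2s)^2 = 108s^5
s = (2.81 × 10^-24 / 108)^(1/5) = 7.639 × 10^-6 M
[Mg^2+] = 3s = 2.29 x 10^-5 M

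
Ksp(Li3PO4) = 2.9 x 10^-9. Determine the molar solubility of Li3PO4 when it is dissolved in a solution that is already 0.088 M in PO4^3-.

Li3PO4(s) ⇌ 3 Li^+ + PO4^3-
Ksp = [Li^+]^3[PO4^3-]
Let s be the molar solubility in this solution. [Li^+] = 3s, [PO4^3-] = 0.088 + s ≈ 0.088 (common-ion effect: PO4^3- is already 0.088 M).
Ksp ≈ (3s)^3 × 0.088
s = 1.1 × 10^-3 M
Check: s = 1.1 × 10^-3 ≪ 0.088, so the approximation is valid.

s ≈ 1.1 × 10^-3 M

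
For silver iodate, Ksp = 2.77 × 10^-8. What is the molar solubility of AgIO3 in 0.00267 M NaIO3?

AgIO3(s) <=> Ag^+ + IO3^-
Ksp = [Ag^+][IO3^-]
Let s be the molar solubility in this solution. [Ag^+] = s, [IO3^-] = 0.00267 + s ≈ 0.00267 (Ksp is small, so little additional dissolves).
Ksp ≈ s × 0.00267
s = 1.04 × 10^-5 M
Check: s = 1.0 × 10^-5 ≪ 0.00267, so the approximation is valid.

s ≈ 1.04e-5 M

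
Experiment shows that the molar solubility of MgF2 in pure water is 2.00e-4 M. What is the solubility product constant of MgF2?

MgF2(s) ⇌ Mg^2+ + 2 F^-
For each mole of MgF2 that dissolves: [Mg^2+] = s, [F^-] = 2s.
Ksp = [Mg^2+][F^-]^2
Substituting: Ksp = s(2s)^2 = 4s^3
With s = 2.00 x 10^-4: Ksp = 3.20 × 10^-11

Ksp = 3.20 × 10^-11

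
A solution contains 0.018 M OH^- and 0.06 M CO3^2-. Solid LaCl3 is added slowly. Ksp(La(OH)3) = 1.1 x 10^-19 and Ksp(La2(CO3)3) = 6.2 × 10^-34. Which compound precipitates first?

Precipitation of each salt starts when its ion product equals its Ksp.
For La(OH)3: 1.1 x 10^-19 = (0.018)^3 × [La^3+]  ⇒  [La^3+] = 1.9 x 10^-14 M.
For La2(CO3)3: 6.2 × 10^-34 = (0.06)^3 × [La^3+]^2  ⇒  [La^3+] = 1.7 × 10^-15 M.
The salt with the lower threshold [La^3+] precipitates first: La2(CO3)3.

La2(CO3)3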